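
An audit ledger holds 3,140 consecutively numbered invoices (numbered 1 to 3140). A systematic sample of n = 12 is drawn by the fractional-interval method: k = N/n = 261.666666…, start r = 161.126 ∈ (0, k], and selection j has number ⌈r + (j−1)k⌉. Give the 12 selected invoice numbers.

j=1: r + 0k = 161.126 → ⌈·⌉ = 162
j=2: r + 1k = 422.792666… → ⌈·⌉ = 423
j=3: r + 2k = 684.459333… → ⌈·⌉ = 685
j=4: r + 3k = 946.126 → ⌈·⌉ = 947
j=5: r + 4k = 1207.792666… → ⌈·⌉ = 1208
j=6: r + 5k = 1469.459333… → ⌈·⌉ = 1470
j=7: r + 6k = 1731.126 → ⌈·⌉ = 1732
j=8: r + 7k = 1992.792666… → ⌈·⌉ = 1993
j=9: r + 8k = 2254.459333… → ⌈·⌉ = 2255
j=10: r + 9k = 2516.126 → ⌈·⌉ = 2517
j=11: r + 10k = 2777.792666… → ⌈·⌉ = 2778
j=12: r + 11k = 3039.459333… → ⌈·⌉ = 3040

162, 423, 685, 947, 1208, 1470, 1732, 1993, 2255, 2517, 2778, 3040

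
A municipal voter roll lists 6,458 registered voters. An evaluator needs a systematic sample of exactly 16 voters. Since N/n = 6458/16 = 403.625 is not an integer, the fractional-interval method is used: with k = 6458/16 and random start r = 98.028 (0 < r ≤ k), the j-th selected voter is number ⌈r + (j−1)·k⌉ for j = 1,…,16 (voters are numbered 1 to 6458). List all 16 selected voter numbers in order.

99, 502, 906, 1309, 1713, 2117, 2520, 2924, 3328, 3731, 4135, 4538, 4942, 5346, 5749, 6153

j=1: r + 0k = 98.028 → ⌈·⌉ = 99
j=2: r + 1k = 501.653 → ⌈·⌉ = 502
j=3: r + 2k = 905.278 → ⌈·⌉ = 906
j=4: r + 3k = 1308.903 → ⌈·⌉ = 1309
j=5: r + 4k = 1712.528 → ⌈·⌉ = 1713
j=6: r + 5k = 2116.153 → ⌈·⌉ = 2117
j=7: r + 6k = 2519.778 → ⌈·⌉ = 2520
j=8: r + 7k = 2923.403 → ⌈·⌉ = 2924
j=9: r + 8k = 3327.028 → ⌈·⌉ = 3328
j=10: r + 9k = 3730.653 → ⌈·⌉ = 3731
j=11: r + 10k = 4134.278 → ⌈·⌉ = 4135
j=12: r + 11k = 4537.903 → ⌈·⌉ = 4538
j=13: r + 12k = 4941.528 → ⌈·⌉ = 4942
j=14: r + 13k = 5345.153 → ⌈·⌉ = 5346
j=15: r + 14k = 5748.778 → ⌈·⌉ = 5749
j=16: r + 15k = 6152.403 → ⌈·⌉ = 6153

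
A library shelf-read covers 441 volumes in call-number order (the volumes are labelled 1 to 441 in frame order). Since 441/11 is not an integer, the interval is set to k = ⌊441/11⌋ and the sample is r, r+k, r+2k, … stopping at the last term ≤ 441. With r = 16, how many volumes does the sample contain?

k = ⌊441/11⌋ = 40
Achieved size = ⌊(441 − 16)/40⌋ + 1 = ⌊425/40⌋ + 1 = 10 + 1 = 11
(last selection: 16 + 10×40 = 416 ≤ 441; next would be 456 > 441)

11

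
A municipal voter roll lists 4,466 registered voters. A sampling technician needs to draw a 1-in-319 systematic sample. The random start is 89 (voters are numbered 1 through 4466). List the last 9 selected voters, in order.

6th selection = 89 + 5×319 = 1684
7th: 1684 + 319 = 2003
8th: 2003 + 319 = 2322
9th: 2322 + 319 = 2641
10th: 2641 + 319 = 2960
11th: 2960 + 319 = 3279
12th: 3279 + 319 = 3598
13th: 3598 + 319 = 3917
14th: 3917 + 319 = 4236

1684, 2003, 2322, 2641, 2960, 3279, 3598, 3917, 4236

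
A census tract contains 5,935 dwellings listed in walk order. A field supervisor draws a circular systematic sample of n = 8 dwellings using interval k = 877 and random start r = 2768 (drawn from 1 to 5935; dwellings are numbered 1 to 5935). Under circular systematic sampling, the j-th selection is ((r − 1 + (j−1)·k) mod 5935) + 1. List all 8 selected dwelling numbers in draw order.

2768, 3645, 4522, 5399, 341, 1218, 2095, 2972

Selection 1: 2768
Selection 2: 2768 + 877 = 3645
Selection 3: 3645 + 877 = 4522
Selection 4: 4522 + 877 = 5399
Selection 5: 5399 + 877 = 6276 → 6276 − 5935 = 341
Selection 6: 341 + 877 = 1218
Selection 7: 1218 + 877 = 2095
Selection 8: 2095 + 877 = 2972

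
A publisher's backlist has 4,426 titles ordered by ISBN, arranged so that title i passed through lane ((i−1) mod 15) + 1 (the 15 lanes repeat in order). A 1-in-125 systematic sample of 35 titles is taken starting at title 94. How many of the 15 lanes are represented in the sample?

3

Consecutive selections differ by k = 125, so their lane numbers differ by 125 mod 15 = 5.
gcd(125, 15) = 5, so the sample visits 15/5 = 3 distinct residues mod 15.
Start 94 is lane 4; the lanes hit are 4, 9, 14.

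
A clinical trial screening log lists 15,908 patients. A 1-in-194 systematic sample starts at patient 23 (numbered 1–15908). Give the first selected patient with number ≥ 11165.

11275

k = 194
Steps past start: ⌈(11165 − 23)/194⌉ = ⌈11142/194⌉ = 58
Selected patient: 23 + 58×194 = 11275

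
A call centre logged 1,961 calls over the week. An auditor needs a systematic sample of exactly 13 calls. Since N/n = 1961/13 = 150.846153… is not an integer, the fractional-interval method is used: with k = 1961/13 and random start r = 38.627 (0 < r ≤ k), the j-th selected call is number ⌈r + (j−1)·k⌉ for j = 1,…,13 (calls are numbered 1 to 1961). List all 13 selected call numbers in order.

39, 190, 341, 492, 643, 793, 944, 1095, 1246, 1397, 1548, 1698, 1849

j=1: r + 0k = 38.627 → ⌈·⌉ = 39
j=2: r + 1k = 189.473153… → ⌈·⌉ = 190
j=3: r + 2k = 340.319307… → ⌈·⌉ = 341
j=4: r + 3k = 491.165461… → ⌈·⌉ = 492
j=5: r + 4k = 642.011615… → ⌈·⌉ = 643
j=6: r + 5k = 792.857769… → ⌈·⌉ = 793
j=7: r + 6k = 943.703923… → ⌈·⌉ = 944
j=8: r + 7k = 1094.550076… → ⌈·⌉ = 1095
j=9: r + 8k = 1245.396230… → ⌈·⌉ = 1246
j=10: r + 9k = 1396.242384… → ⌈·⌉ = 1397
j=11: r + 10k = 1547.088538… → ⌈·⌉ = 1548
j=12: r + 11k = 1697.934692… → ⌈·⌉ = 1698
j=13: r + 12k = 1848.780846… → ⌈·⌉ = 1849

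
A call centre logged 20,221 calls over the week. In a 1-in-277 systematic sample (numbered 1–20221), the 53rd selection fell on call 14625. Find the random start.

k = 277
r = 14625 − (53−1)×277 = 14625 − 14404 = 221

221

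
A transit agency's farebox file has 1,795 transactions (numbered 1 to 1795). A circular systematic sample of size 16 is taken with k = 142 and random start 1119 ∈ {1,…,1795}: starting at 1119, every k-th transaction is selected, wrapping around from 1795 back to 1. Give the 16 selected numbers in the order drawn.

Selection 1: 1119
Selection 2: 1119 + 142 = 1261
Selection 3: 1261 + 142 = 1403
Selection 4: 1403 + 142 = 1545
Selection 5: 1545 + 142 = 1687
Selection 6: 1687 + 142 = 1829 → 1829 − 1795 = 34
Selection 7: 34 + 142 = 176
Selection 8: 176 + 142 = 318
Selection 9: 318 + 142 = 460
Selection 10: 460 + 142 = 602
Selection 11: 602 + 142 = 744
Selection 12: 744 + 142 = 886
Selection 13: 886 + 142 = 1028
Selection 14: 1028 + 142 = 1170
Selection 15: 1170 + 142 = 1312
Selection 16: 1312 + 142 = 1454

1119, 1261, 1403, 1545, 1687, 34, 176, 318, 460, 602, 744, 886, 1028, 1170, 1312, 1454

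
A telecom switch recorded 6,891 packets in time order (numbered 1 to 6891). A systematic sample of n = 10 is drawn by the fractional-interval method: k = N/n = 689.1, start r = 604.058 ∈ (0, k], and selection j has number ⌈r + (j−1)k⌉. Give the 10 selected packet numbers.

j=1: r + 0k = 604.058 → ⌈·⌉ = 605
j=2: r + 1k = 1293.158 → ⌈·⌉ = 1294
j=3: r + 2k = 1982.258 → ⌈·⌉ = 1983
j=4: r + 3k = 2671.358 → ⌈·⌉ = 2672
j=5: r + 4k = 3360.458 → ⌈·⌉ = 3361
j=6: r + 5k = 4049.558 → ⌈·⌉ = 4050
j=7: r + 6k = 4738.658 → ⌈·⌉ = 4739
j=8: r + 7k = 5427.758 → ⌈·⌉ = 5428
j=9: r + 8k = 6116.858 → ⌈·⌉ = 6117
j=10: r + 9k = 6805.958 → ⌈·⌉ = 6806

605, 1294, 1983, 2672, 3361, 4050, 4739, 5428, 6117, 6806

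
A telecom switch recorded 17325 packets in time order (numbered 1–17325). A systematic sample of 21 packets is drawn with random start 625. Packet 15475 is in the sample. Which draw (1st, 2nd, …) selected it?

19

k = 17325/21 = 825
position = (15475 − 625)/825 + 1 = 14850/825 + 1 = 18 + 1 = 19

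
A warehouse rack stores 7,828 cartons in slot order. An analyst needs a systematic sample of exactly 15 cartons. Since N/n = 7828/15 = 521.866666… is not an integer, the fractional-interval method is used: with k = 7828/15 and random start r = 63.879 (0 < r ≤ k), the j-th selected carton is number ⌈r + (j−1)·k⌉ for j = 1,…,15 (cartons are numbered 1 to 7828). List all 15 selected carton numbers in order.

64, 586, 1108, 1630, 2152, 2674, 3196, 3717, 4239, 4761, 5283, 5805, 6327, 6849, 7371

j=1: r + 0k = 63.879 → ⌈·⌉ = 64
j=2: r + 1k = 585.745666… → ⌈·⌉ = 586
j=3: r + 2k = 1107.612333… → ⌈·⌉ = 1108
j=4: r + 3k = 1629.479 → ⌈·⌉ = 1630
j=5: r + 4k = 2151.345666… → ⌈·⌉ = 2152
j=6: r + 5k = 2673.212333… → ⌈·⌉ = 2674
j=7: r + 6k = 3195.079 → ⌈·⌉ = 3196
j=8: r + 7k = 3716.945666… → ⌈·⌉ = 3717
j=9: r + 8k = 4238.812333… → ⌈·⌉ = 4239
j=10: r + 9k = 4760.679 → ⌈·⌉ = 4761
j=11: r + 10k = 5282.545666… → ⌈·⌉ = 5283
j=12: r + 11k = 5804.412333… → ⌈·⌉ = 5805
j=13: r + 12k = 6326.279 → ⌈·⌉ = 6327
j=14: r + 13k = 6848.145666… → ⌈·⌉ = 6849
j=15: r + 14k = 7370.012333… → ⌈·⌉ = 7371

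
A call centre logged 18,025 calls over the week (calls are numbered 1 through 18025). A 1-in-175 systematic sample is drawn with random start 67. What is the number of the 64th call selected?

11092

k = 175
64th selection = r + (64−1)·k = 67 + 63×175 = 67 + 11025 = 11092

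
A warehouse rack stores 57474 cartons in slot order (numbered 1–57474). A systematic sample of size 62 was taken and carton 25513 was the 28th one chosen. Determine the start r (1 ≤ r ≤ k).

k = 57474/62 = 927
r = 25513 − (28−1)×927 = 25513 − 25029 = 484

484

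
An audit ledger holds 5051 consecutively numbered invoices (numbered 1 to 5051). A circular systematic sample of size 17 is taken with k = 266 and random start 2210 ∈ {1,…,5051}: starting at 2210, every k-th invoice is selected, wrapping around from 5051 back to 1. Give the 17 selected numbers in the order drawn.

Selection 1: 2210
Selection 2: 2210 + 266 = 2476
Selection 3: 2476 + 266 = 2742
Selection 4: 2742 + 266 = 3008
Selection 5: 3008 + 266 = 3274
Selection 6: 3274 + 266 = 3540
Selection 7: 3540 + 266 = 3806
Selection 8: 3806 + 266 = 4072
Selection 9: 4072 + 266 = 4338
Selection 10: 4338 + 266 = 4604
Selection 11: 4604 + 266 = 4870
Selection 12: 4870 + 266 = 5136 → 5136 − 5051 = 85
Selection 13: 85 + 266 = 351
Selection 14: 351 + 266 = 617
Selection 15: 617 + 266 = 883
Selection 16: 883 + 266 = 1149
Selection 17: 1149 + 266 = 1415

2210, 2476, 2742, 3008, 3274, 3540, 3806, 4072, 4338, 4604, 4870, 85, 351, 617, 883, 1149, 1415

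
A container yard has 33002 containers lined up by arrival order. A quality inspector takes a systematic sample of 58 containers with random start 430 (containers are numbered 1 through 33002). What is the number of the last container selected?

32863

k = 33002/58 = 569
58th selection = r + (58−1)·k = 430 + 57×569 = 430 + 32433 = 32863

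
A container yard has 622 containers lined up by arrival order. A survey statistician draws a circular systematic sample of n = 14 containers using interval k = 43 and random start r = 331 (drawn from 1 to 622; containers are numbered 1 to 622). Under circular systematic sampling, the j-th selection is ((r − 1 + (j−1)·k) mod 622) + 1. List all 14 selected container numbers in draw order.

331, 374, 417, 460, 503, 546, 589, 10, 53, 96, 139, 182, 225, 268

Selection 1: 331
Selection 2: 331 + 43 = 374
Selection 3: 374 + 43 = 417
Selection 4: 417 + 43 = 460
Selection 5: 460 + 43 = 503
Selection 6: 503 + 43 = 546
Selection 7: 546 + 43 = 589
Selection 8: 589 + 43 = 632 → 632 − 622 = 10
Selection 9: 10 + 43 = 53
Selection 10: 53 + 43 = 96
Selection 11: 96 + 43 = 139
Selection 12: 139 + 43 = 182
Selection 13: 182 + 43 = 225
Selection 14: 225 + 43 = 268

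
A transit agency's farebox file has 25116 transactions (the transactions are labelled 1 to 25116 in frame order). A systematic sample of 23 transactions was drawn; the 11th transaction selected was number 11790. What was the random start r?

870

k = 25116/23 = 1092
r = 11790 − (11−1)×1092 = 11790 − 10920 = 870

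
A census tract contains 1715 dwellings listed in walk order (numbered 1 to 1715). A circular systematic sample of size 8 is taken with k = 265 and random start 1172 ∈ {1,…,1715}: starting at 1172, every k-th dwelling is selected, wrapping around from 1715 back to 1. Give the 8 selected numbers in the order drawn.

1172, 1437, 1702, 252, 517, 782, 1047, 1312

Selection 1: 1172
Selection 2: 1172 + 265 = 1437
Selection 3: 1437 + 265 = 1702
Selection 4: 1702 + 265 = 1967 → 1967 − 1715 = 252
Selection 5: 252 + 265 = 517
Selection 6: 517 + 265 = 782
Selection 7: 782 + 265 = 1047
Selection 8: 1047 + 265 = 1312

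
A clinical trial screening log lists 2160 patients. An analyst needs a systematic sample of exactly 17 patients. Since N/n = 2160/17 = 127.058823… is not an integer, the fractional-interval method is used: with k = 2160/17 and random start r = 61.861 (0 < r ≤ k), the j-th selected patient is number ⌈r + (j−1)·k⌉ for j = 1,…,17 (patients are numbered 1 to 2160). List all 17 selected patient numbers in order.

j=1: r + 0k = 61.861 → ⌈·⌉ = 62
j=2: r + 1k = 188.919823… → ⌈·⌉ = 189
j=3: r + 2k = 315.978647… → ⌈·⌉ = 316
j=4: r + 3k = 443.037470… → ⌈·⌉ = 444
j=5: r + 4k = 570.096294… → ⌈·⌉ = 571
j=6: r + 5k = 697.155117… → ⌈·⌉ = 698
j=7: r + 6k = 824.213941… → ⌈·⌉ = 825
j=8: r + 7k = 951.272764… → ⌈·⌉ = 952
j=9: r + 8k = 1078.331588… → ⌈·⌉ = 1079
j=10: r + 9k = 1205.390411… → ⌈·⌉ = 1206
j=11: r + 10k = 1332.449235… → ⌈·⌉ = 1333
j=12: r + 11k = 1459.508058… → ⌈·⌉ = 1460
j=13: r + 12k = 1586.566882… → ⌈·⌉ = 1587
j=14: r + 13k = 1713.625705… → ⌈·⌉ = 1714
j=15: r + 14k = 1840.684529… → ⌈·⌉ = 1841
j=16: r + 15k = 1967.743352… → ⌈·⌉ = 1968
j=17: r + 16k = 2094.802176… → ⌈·⌉ = 2095

62, 189, 316, 444, 571, 698, 825, 952, 1079, 1206, 1333, 1460, 1587, 1714, 1841, 1968, 2095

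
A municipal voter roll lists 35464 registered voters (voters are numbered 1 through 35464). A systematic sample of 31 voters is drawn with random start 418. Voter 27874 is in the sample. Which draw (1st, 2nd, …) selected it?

25

k = 35464/31 = 1144
position = (27874 − 418)/1144 + 1 = 27456/1144 + 1 = 24 + 1 = 25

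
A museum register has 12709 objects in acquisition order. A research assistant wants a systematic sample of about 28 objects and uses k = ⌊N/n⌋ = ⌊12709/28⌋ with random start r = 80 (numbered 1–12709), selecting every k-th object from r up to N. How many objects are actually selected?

k = ⌊12709/28⌋ = 453
Achieved size = ⌊(12709 − 80)/453⌋ + 1 = ⌊12629/453⌋ + 1 = 27 + 1 = 28
(last selection: 80 + 27×453 = 12311 ≤ 12709; next would be 12764 > 12709)

28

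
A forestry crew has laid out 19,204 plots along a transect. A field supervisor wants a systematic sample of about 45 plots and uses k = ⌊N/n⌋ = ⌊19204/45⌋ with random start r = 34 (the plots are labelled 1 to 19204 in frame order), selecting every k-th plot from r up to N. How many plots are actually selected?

46

k = ⌊19204/45⌋ = 426
Achieved size = ⌊(19204 − 34)/426⌋ + 1 = ⌊19170/426⌋ + 1 = 45 + 1 = 46
(last selection: 34 + 45×426 = 19204 ≤ 19204; next would be 19630 > 19204)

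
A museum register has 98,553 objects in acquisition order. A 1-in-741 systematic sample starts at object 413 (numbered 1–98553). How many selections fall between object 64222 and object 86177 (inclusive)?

29

k = 741
First selection ≥ 64222: 413 + ⌈(64222−413)/741⌉·741 = 413 + 87×741 = 64880
Last selection ≤ 86177: 413 + ⌊(86177−413)/741⌋·741 = 413 + 115×741 = 85628
Count = 115 − 87 + 1 = 29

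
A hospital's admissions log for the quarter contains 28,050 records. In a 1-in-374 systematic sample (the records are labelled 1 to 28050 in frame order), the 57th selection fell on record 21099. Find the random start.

155

k = 374
r = 21099 − (57−1)×374 = 21099 − 20944 = 155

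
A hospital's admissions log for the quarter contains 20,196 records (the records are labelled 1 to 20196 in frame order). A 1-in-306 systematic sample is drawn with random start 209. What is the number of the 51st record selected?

k = 306
51st selection = r + (51−1)·k = 209 + 50×306 = 209 + 15300 = 15509

15509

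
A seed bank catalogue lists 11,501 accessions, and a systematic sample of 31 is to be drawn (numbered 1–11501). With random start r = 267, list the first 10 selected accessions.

k = N/n = 11501/31 = 371
accession 1: 267
accession 2: 267 + 371 = 638
accession 3: 638 + 371 = 1009
accession 4: 1009 + 371 = 1380
accession 5: 1380 + 371 = 1751
accession 6: 1751 + 371 = 2122
accession 7: 2122 + 371 = 2493
accession 8: 2493 + 371 = 2864
accession 9: 2864 + 371 = 3235
accession 10: 3235 + 371 = 3606

267, 638, 1009, 1380, 1751, 2122, 2493, 2864, 3235, 3606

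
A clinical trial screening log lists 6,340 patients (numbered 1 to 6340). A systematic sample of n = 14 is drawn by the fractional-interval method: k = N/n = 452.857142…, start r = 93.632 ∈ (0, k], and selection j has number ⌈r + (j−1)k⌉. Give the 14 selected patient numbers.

j=1: r + 0k = 93.632 → ⌈·⌉ = 94
j=2: r + 1k = 546.489142… → ⌈·⌉ = 547
j=3: r + 2k = 999.346285… → ⌈·⌉ = 1000
j=4: r + 3k = 1452.203428… → ⌈·⌉ = 1453
j=5: r + 4k = 1905.060571… → ⌈·⌉ = 1906
j=6: r + 5k = 2357.917714… → ⌈·⌉ = 2358
j=7: r + 6k = 2810.774857… → ⌈·⌉ = 2811
j=8: r + 7k = 3263.632 → ⌈·⌉ = 3264
j=9: r + 8k = 3716.489142… → ⌈·⌉ = 3717
j=10: r + 9k = 4169.346285… → ⌈·⌉ = 4170
j=11: r + 10k = 4622.203428… → ⌈·⌉ = 4623
j=12: r + 11k = 5075.060571… → ⌈·⌉ = 5076
j=13: r + 12k = 5527.917714… → ⌈·⌉ = 5528
j=14: r + 13k = 5980.774857… → ⌈·⌉ = 5981

94, 547, 1000, 1453, 1906, 2358, 2811, 3264, 3717, 4170, 4623, 5076, 5528, 5981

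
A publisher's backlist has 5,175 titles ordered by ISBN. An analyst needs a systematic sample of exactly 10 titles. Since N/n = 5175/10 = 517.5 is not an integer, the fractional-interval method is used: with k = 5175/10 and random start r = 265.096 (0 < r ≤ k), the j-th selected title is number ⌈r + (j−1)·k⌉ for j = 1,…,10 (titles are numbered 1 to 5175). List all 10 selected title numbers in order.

j=1: r + 0k = 265.096 → ⌈·⌉ = 266
j=2: r + 1k = 782.596 → ⌈·⌉ = 783
j=3: r + 2k = 1300.096 → ⌈·⌉ = 1301
j=4: r + 3k = 1817.596 → ⌈·⌉ = 1818
j=5: r + 4k = 2335.096 → ⌈·⌉ = 2336
j=6: r + 5k = 2852.596 → ⌈·⌉ = 2853
j=7: r + 6k = 3370.096 → ⌈·⌉ = 3371
j=8: r + 7k = 3887.596 → ⌈·⌉ = 3888
j=9: r + 8k = 4405.096 → ⌈·⌉ = 4406
j=10: r + 9k = 4922.596 → ⌈·⌉ = 4923

266, 783, 1301, 1818, 2336, 2853, 3371, 3888, 4406, 4923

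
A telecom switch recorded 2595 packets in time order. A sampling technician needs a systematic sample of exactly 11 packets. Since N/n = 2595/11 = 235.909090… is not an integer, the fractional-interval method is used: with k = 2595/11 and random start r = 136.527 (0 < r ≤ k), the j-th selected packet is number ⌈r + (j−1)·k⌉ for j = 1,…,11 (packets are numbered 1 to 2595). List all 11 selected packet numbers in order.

j=1: r + 0k = 136.527 → ⌈·⌉ = 137
j=2: r + 1k = 372.436090… → ⌈·⌉ = 373
j=3: r + 2k = 608.345181… → ⌈·⌉ = 609
j=4: r + 3k = 844.254272… → ⌈·⌉ = 845
j=5: r + 4k = 1080.163363… → ⌈·⌉ = 1081
j=6: r + 5k = 1316.072454… → ⌈·⌉ = 1317
j=7: r + 6k = 1551.981545… → ⌈·⌉ = 1552
j=8: r + 7k = 1787.890636… → ⌈·⌉ = 1788
j=9: r + 8k = 2023.799727… → ⌈·⌉ = 2024
j=10: r + 9k = 2259.708818… → ⌈·⌉ = 2260
j=11: r + 10k = 2495.617909… → ⌈·⌉ = 2496

137, 373, 609, 845, 1081, 1317, 1552, 1788, 2024, 2260, 2496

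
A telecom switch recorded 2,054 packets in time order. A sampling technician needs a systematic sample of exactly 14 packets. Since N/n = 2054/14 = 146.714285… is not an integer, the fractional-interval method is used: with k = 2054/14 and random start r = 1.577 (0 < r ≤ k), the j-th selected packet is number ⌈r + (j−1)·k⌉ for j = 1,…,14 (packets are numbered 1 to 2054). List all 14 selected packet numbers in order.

2, 149, 296, 442, 589, 736, 882, 1029, 1176, 1323, 1469, 1616, 1763, 1909

j=1: r + 0k = 1.577 → ⌈·⌉ = 2
j=2: r + 1k = 148.291285… → ⌈·⌉ = 149
j=3: r + 2k = 295.005571… → ⌈·⌉ = 296
j=4: r + 3k = 441.719857… → ⌈·⌉ = 442
j=5: r + 4k = 588.434142… → ⌈·⌉ = 589
j=6: r + 5k = 735.148428… → ⌈·⌉ = 736
j=7: r + 6k = 881.862714… → ⌈·⌉ = 882
j=8: r + 7k = 1028.577 → ⌈·⌉ = 1029
j=9: r + 8k = 1175.291285… → ⌈·⌉ = 1176
j=10: r + 9k = 1322.005571… → ⌈·⌉ = 1323
j=11: r + 10k = 1468.719857… → ⌈·⌉ = 1469
j=12: r + 11k = 1615.434142… → ⌈·⌉ = 1616
j=13: r + 12k = 1762.148428… → ⌈·⌉ = 1763
j=14: r + 13k = 1908.862714… → ⌈·⌉ = 1909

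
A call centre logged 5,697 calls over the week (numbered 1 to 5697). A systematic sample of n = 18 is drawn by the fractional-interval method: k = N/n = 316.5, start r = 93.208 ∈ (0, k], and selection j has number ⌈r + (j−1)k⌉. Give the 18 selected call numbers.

j=1: r + 0k = 93.208 → ⌈·⌉ = 94
j=2: r + 1k = 409.708 → ⌈·⌉ = 410
j=3: r + 2k = 726.208 → ⌈·⌉ = 727
j=4: r + 3k = 1042.708 → ⌈·⌉ = 1043
j=5: r + 4k = 1359.208 → ⌈·⌉ = 1360
j=6: r + 5k = 1675.708 → ⌈·⌉ = 1676
j=7: r + 6k = 1992.208 → ⌈·⌉ = 1993
j=8: r + 7k = 2308.708 → ⌈·⌉ = 2309
j=9: r + 8k = 2625.208 → ⌈·⌉ = 2626
j=10: r + 9k = 2941.708 → ⌈·⌉ = 2942
j=11: r + 10k = 3258.208 → ⌈·⌉ = 3259
j=12: r + 11k = 3574.708 → ⌈·⌉ = 3575
j=13: r + 12k = 3891.208 → ⌈·⌉ = 3892
j=14: r + 13k = 4207.708 → ⌈·⌉ = 4208
j=15: r + 14k = 4524.208 → ⌈·⌉ = 4525
j=16: r + 15k = 4840.708 → ⌈·⌉ = 4841
j=17: r + 16k = 5157.208 → ⌈·⌉ = 5158
j=18: r + 17k = 5473.708 → ⌈·⌉ = 5474

94, 410, 727, 1043, 1360, 1676, 1993, 2309, 2626, 2942, 3259, 3575, 3892, 4208, 4525, 4841, 5158, 5474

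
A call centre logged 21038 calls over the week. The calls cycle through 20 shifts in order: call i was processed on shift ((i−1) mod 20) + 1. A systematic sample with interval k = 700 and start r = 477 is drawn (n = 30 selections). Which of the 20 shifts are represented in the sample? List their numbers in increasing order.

Consecutive selections differ by k = 700, so their shift numbers differ by 700 mod 20 = 0.
gcd(700, 20) = 20, so the sample visits 20/20 = 1 distinct residues mod 20.
Start 477 is shift 17; the shifts hit are 17.

17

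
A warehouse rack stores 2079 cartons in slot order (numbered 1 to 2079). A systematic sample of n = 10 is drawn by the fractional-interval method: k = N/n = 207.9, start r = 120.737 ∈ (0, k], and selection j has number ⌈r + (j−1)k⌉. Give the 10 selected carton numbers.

j=1: r + 0k = 120.737 → ⌈·⌉ = 121
j=2: r + 1k = 328.637 → ⌈·⌉ = 329
j=3: r + 2k = 536.537 → ⌈·⌉ = 537
j=4: r + 3k = 744.437 → ⌈·⌉ = 745
j=5: r + 4k = 952.337 → ⌈·⌉ = 953
j=6: r + 5k = 1160.237 → ⌈·⌉ = 1161
j=7: r + 6k = 1368.137 → ⌈·⌉ = 1369
j=8: r + 7k = 1576.037 → ⌈·⌉ = 1577
j=9: r + 8k = 1783.937 → ⌈·⌉ = 1784
j=10: r + 9k = 1991.837 → ⌈·⌉ = 1992

121, 329, 537, 745, 953, 1161, 1369, 1577, 1784, 1992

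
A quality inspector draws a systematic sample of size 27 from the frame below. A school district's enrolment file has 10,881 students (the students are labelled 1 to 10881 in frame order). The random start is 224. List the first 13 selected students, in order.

k = N/n = 10881/27 = 403
student 1: 224
student 2: 224 + 403 = 627
student 3: 627 + 403 = 1030
student 4: 1030 + 403 = 1433
student 5: 1433 + 403 = 1836
student 6: 1836 + 403 = 2239
student 7: 2239 + 403 = 2642
student 8: 2642 + 403 = 3045
student 9: 3045 + 403 = 3448
student 10: 3448 + 403 = 3851
student 11: 3851 + 403 = 4254
student 12: 4254 + 403 = 4657
student 13: 4657 + 403 = 5060

224, 627, 1030, 1433, 1836, 2239, 2642, 3045, 3448, 3851, 4254, 4657, 5060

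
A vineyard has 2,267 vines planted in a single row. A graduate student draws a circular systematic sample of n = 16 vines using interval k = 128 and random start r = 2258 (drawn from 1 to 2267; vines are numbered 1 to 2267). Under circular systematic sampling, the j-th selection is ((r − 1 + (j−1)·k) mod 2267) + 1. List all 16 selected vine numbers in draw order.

Selection 1: 2258
Selection 2: 2258 + 128 = 2386 → 2386 − 2267 = 119
Selection 3: 119 + 128 = 247
Selection 4: 247 + 128 = 375
Selection 5: 375 + 128 = 503
Selection 6: 503 + 128 = 631
Selection 7: 631 + 128 = 759
Selection 8: 759 + 128 = 887
Selection 9: 887 + 128 = 1015
Selection 10: 1015 + 128 = 1143
Selection 11: 1143 + 128 = 1271
Selection 12: 1271 + 128 = 1399
Selection 13: 1399 + 128 = 1527
Selection 14: 1527 + 128 = 1655
Selection 15: 1655 + 128 = 1783
Selection 16: 1783 + 128 = 1911

2258, 119, 247, 375, 503, 631, 759, 887, 1015, 1143, 1271, 1399, 1527, 1655, 1783, 1911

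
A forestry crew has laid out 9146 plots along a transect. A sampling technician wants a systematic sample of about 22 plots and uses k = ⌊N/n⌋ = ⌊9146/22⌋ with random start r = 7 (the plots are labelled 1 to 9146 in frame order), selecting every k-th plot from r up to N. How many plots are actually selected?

23

k = ⌊9146/22⌋ = 415
Achieved size = ⌊(9146 − 7)/415⌋ + 1 = ⌊9139/415⌋ + 1 = 22 + 1 = 23
(last selection: 7 + 22×415 = 9137 ≤ 9146; next would be 9552 > 9146)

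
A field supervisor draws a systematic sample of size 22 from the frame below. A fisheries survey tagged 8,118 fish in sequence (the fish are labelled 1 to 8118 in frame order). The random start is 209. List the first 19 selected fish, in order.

209, 578, 947, 1316, 1685, 2054, 2423, 2792, 3161, 3530, 3899, 4268, 4637, 5006, 5375, 5744, 6113, 6482, 6851

k = N/n = 8118/22 = 369
fish 1: 209
fish 2: 209 + 369 = 578
fish 3: 578 + 369 = 947
fish 4: 947 + 369 = 1316
fish 5: 1316 + 369 = 1685
fish 6: 1685 + 369 = 2054
fish 7: 2054 + 369 = 2423
fish 8: 2423 + 369 = 2792
fish 9: 2792 + 369 = 3161
fish 10: 3161 + 369 = 3530
fish 11: 3530 + 369 = 3899
fish 12: 3899 + 369 = 4268
fish 13: 4268 + 369 = 4637
fish 14: 4637 + 369 = 5006
fish 15: 5006 + 369 = 5375
fish 16: 5375 + 369 = 5744
fish 17: 5744 + 369 = 6113
fish 18: 6113 + 369 = 6482
fish 19: 6482 + 369 = 6851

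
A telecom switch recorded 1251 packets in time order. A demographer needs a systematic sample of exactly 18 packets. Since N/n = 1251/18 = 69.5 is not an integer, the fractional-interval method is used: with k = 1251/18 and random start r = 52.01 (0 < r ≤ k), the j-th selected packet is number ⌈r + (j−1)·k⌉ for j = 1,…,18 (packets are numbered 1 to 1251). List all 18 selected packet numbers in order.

j=1: r + 0k = 52.01 → ⌈·⌉ = 53
j=2: r + 1k = 121.51 → ⌈·⌉ = 122
j=3: r + 2k = 191.01 → ⌈·⌉ = 192
j=4: r + 3k = 260.51 → ⌈·⌉ = 261
j=5: r + 4k = 330.01 → ⌈·⌉ = 331
j=6: r + 5k = 399.51 → ⌈·⌉ = 400
j=7: r + 6k = 469.01 → ⌈·⌉ = 470
j=8: r + 7k = 538.51 → ⌈·⌉ = 539
j=9: r + 8k = 608.01 → ⌈·⌉ = 609
j=10: r + 9k = 677.51 → ⌈·⌉ = 678
j=11: r + 10k = 747.01 → ⌈·⌉ = 748
j=12: r + 11k = 816.51 → ⌈·⌉ = 817
j=13: r + 12k = 886.01 → ⌈·⌉ = 887
j=14: r + 13k = 955.51 → ⌈·⌉ = 956
j=15: r + 14k = 1025.01 → ⌈·⌉ = 1026
j=16: r + 15k = 1094.51 → ⌈·⌉ = 1095
j=17: r + 16k = 1164.01 → ⌈·⌉ = 1165
j=18: r + 17k = 1233.51 → ⌈·⌉ = 1234

53, 122, 192, 261, 331, 400, 470, 539, 609, 678, 748, 817, 887, 956, 1026, 1095, 1165, 1234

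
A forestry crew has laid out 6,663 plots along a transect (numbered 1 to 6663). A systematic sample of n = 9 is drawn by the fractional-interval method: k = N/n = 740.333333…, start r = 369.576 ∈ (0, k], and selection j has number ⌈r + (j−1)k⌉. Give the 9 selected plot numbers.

j=1: r + 0k = 369.576 → ⌈·⌉ = 370
j=2: r + 1k = 1109.909333… → ⌈·⌉ = 1110
j=3: r + 2k = 1850.242666… → ⌈·⌉ = 1851
j=4: r + 3k = 2590.576 → ⌈·⌉ = 2591
j=5: r + 4k = 3330.909333… → ⌈·⌉ = 3331
j=6: r + 5k = 4071.242666… → ⌈·⌉ = 4072
j=7: r + 6k = 4811.576 → ⌈·⌉ = 4812
j=8: r + 7k = 5551.909333… → ⌈·⌉ = 5552
j=9: r + 8k = 6292.242666… → ⌈·⌉ = 6293

370, 1110, 1851, 2591, 3331, 4072, 4812, 5552, 6293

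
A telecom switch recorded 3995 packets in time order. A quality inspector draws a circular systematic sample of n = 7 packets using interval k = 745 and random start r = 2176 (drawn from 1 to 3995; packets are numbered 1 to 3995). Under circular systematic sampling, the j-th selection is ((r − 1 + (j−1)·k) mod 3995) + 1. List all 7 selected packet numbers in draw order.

2176, 2921, 3666, 416, 1161, 1906, 2651

Selection 1: 2176
Selection 2: 2176 + 745 = 2921
Selection 3: 2921 + 745 = 3666
Selection 4: 3666 + 745 = 4411 → 4411 − 3995 = 416
Selection 5: 416 + 745 = 1161
Selection 6: 1161 + 745 = 1906
Selection 7: 1906 + 745 = 2651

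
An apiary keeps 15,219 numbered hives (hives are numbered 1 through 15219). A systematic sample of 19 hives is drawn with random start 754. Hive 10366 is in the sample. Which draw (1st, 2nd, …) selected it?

13

k = 15219/19 = 801
position = (10366 − 754)/801 + 1 = 9612/801 + 1 = 12 + 1 = 13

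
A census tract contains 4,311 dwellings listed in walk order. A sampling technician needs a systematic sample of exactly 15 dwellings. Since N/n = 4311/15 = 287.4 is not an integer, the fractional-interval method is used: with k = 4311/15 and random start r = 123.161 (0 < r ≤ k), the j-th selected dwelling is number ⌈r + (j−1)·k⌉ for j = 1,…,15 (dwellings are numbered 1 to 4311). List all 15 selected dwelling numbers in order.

j=1: r + 0k = 123.161 → ⌈·⌉ = 124
j=2: r + 1k = 410.561 → ⌈·⌉ = 411
j=3: r + 2k = 697.961 → ⌈·⌉ = 698
j=4: r + 3k = 985.361 → ⌈·⌉ = 986
j=5: r + 4k = 1272.761 → ⌈·⌉ = 1273
j=6: r + 5k = 1560.161 → ⌈·⌉ = 1561
j=7: r + 6k = 1847.561 → ⌈·⌉ = 1848
j=8: r + 7k = 2134.961 → ⌈·⌉ = 2135
j=9: r + 8k = 2422.361 → ⌈·⌉ = 2423
j=10: r + 9k = 2709.761 → ⌈·⌉ = 2710
j=11: r + 10k = 2997.161 → ⌈·⌉ = 2998
j=12: r + 11k = 3284.561 → ⌈·⌉ = 3285
j=13: r + 12k = 3571.961 → ⌈·⌉ = 3572
j=14: r + 13k = 3859.361 → ⌈·⌉ = 3860
j=15: r + 14k = 4146.761 → ⌈·⌉ = 4147

124, 411, 698, 986, 1273, 1561, 1848, 2135, 2423, 2710, 2998, 3285, 3572, 3860, 4147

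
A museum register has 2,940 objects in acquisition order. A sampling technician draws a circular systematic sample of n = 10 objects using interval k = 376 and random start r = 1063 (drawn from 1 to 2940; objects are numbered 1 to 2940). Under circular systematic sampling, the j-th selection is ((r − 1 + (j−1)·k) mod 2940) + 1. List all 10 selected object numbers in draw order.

Selection 1: 1063
Selection 2: 1063 + 376 = 1439
Selection 3: 1439 + 376 = 1815
Selection 4: 1815 + 376 = 2191
Selection 5: 2191 + 376 = 2567
Selection 6: 2567 + 376 = 2943 → 2943 − 2940 = 3
Selection 7: 3 + 376 = 379
Selection 8: 379 + 376 = 755
Selection 9: 755 + 376 = 1131
Selection 10: 1131 + 376 = 1507

1063, 1439, 1815, 2191, 2567, 3, 379, 755, 1131, 1507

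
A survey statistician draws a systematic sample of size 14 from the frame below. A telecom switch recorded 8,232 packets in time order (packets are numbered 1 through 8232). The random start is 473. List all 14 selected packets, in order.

473, 1061, 1649, 2237, 2825, 3413, 4001, 4589, 5177, 5765, 6353, 6941, 7529, 8117

k = N/n = 8232/14 = 588
packet 1: 473
packet 2: 473 + 588 = 1061
packet 3: 1061 + 588 = 1649
packet 4: 1649 + 588 = 2237
packet 5: 2237 + 588 = 2825
packet 6: 2825 + 588 = 3413
packet 7: 3413 + 588 = 4001
packet 8: 4001 + 588 = 4589
packet 9: 4589 + 588 = 5177
packet 10: 5177 + 588 = 5765
packet 11: 5765 + 588 = 6353
packet 12: 6353 + 588 = 6941
packet 13: 6941 + 588 = 7529
packet 14: 7529 + 588 = 8117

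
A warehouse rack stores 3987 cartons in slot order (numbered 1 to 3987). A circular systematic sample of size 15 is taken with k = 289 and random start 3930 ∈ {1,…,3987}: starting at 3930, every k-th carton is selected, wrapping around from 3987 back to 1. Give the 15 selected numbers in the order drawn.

Selection 1: 3930
Selection 2: 3930 + 289 = 4219 → 4219 − 3987 = 232
Selection 3: 232 + 289 = 521
Selection 4: 521 + 289 = 810
Selection 5: 810 + 289 = 1099
Selection 6: 1099 + 289 = 1388
Selection 7: 1388 + 289 = 1677
Selection 8: 1677 + 289 = 1966
Selection 9: 1966 + 289 = 2255
Selection 10: 2255 + 289 = 2544
Selection 11: 2544 + 289 = 2833
Selection 12: 2833 + 289 = 3122
Selection 13: 3122 + 289 = 3411
Selection 14: 3411 + 289 = 3700
Selection 15: 3700 + 289 = 3989 → 3989 − 3987 = 2

3930, 232, 521, 810, 1099, 1388, 1677, 1966, 2255, 2544, 2833, 3122, 3411, 3700, 2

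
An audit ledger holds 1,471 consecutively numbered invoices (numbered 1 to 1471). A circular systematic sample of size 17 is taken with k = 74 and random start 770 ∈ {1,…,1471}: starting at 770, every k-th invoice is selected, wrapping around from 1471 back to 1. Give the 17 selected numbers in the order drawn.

770, 844, 918, 992, 1066, 1140, 1214, 1288, 1362, 1436, 39, 113, 187, 261, 335, 409, 483

Selection 1: 770
Selection 2: 770 + 74 = 844
Selection 3: 844 + 74 = 918
Selection 4: 918 + 74 = 992
Selection 5: 992 + 74 = 1066
Selection 6: 1066 + 74 = 1140
Selection 7: 1140 + 74 = 1214
Selection 8: 1214 + 74 = 1288
Selection 9: 1288 + 74 = 1362
Selection 10: 1362 + 74 = 1436
Selection 11: 1436 + 74 = 1510 → 1510 − 1471 = 39
Selection 12: 39 + 74 = 113
Selection 13: 113 + 74 = 187
Selection 14: 187 + 74 = 261
Selection 15: 261 + 74 = 335
Selection 16: 335 + 74 = 409
Selection 17: 409 + 74 = 483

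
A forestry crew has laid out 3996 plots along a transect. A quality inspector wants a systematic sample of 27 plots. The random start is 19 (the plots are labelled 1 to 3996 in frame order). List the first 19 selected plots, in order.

19, 167, 315, 463, 611, 759, 907, 1055, 1203, 1351, 1499, 1647, 1795, 1943, 2091, 2239, 2387, 2535, 2683

k = N/n = 3996/27 = 148
plot 1: 19
plot 2: 19 + 148 = 167
plot 3: 167 + 148 = 315
plot 4: 315 + 148 = 463
plot 5: 463 + 148 = 611
plot 6: 611 + 148 = 759
plot 7: 759 + 148 = 907
plot 8: 907 + 148 = 1055
plot 9: 1055 + 148 = 1203
plot 10: 1203 + 148 = 1351
plot 11: 1351 + 148 = 1499
plot 12: 1499 + 148 = 1647
plot 13: 1647 + 148 = 1795
plot 14: 1795 + 148 = 1943
plot 15: 1943 + 148 = 2091
plot 16: 2091 + 148 = 2239
plot 17: 2239 + 148 = 2387
plot 18: 2387 + 148 = 2535
plot 19: 2535 + 148 = 2683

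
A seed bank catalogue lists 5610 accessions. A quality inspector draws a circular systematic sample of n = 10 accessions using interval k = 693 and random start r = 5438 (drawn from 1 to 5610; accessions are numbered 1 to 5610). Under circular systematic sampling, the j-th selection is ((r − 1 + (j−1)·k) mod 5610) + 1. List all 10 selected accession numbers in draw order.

5438, 521, 1214, 1907, 2600, 3293, 3986, 4679, 5372, 455

Selection 1: 5438
Selection 2: 5438 + 693 = 6131 → 6131 − 5610 = 521
Selection 3: 521 + 693 = 1214
Selection 4: 1214 + 693 = 1907
Selection 5: 1907 + 693 = 2600
Selection 6: 2600 + 693 = 3293
Selection 7: 3293 + 693 = 3986
Selection 8: 3986 + 693 = 4679
Selection 9: 4679 + 693 = 5372
Selection 10: 5372 + 693 = 6065 → 6065 − 5610 = 455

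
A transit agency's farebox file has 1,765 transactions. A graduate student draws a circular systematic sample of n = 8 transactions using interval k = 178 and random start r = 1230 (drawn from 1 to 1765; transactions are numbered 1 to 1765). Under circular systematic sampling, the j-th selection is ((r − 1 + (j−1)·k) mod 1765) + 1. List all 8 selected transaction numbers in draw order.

Selection 1: 1230
Selection 2: 1230 + 178 = 1408
Selection 3: 1408 + 178 = 1586
Selection 4: 1586 + 178 = 1764
Selection 5: 1764 + 178 = 1942 → 1942 − 1765 = 177
Selection 6: 177 + 178 = 355
Selection 7: 355 + 178 = 533
Selection 8: 533 + 178 = 711

1230, 1408, 1586, 1764, 177, 355, 533, 711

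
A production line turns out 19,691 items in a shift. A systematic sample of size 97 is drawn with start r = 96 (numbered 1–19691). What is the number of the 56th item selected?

11261

k = 19691/97 = 203
56th selection = r + (56−1)·k = 96 + 55×203 = 96 + 11165 = 11261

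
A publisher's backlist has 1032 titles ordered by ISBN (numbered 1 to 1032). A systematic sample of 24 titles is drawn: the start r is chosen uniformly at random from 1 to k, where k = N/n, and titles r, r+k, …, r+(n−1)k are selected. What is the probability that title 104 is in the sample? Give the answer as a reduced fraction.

k = 1032/24 = 43.
Title 104 is selected iff r ≡ 104 (mod 43); exactly one such r in {1,…,43}.
Inclusion probability = 1/43.

1/43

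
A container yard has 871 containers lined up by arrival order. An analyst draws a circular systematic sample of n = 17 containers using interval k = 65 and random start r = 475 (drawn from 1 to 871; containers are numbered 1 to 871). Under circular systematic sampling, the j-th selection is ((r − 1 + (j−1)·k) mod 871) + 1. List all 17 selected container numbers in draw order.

475, 540, 605, 670, 735, 800, 865, 59, 124, 189, 254, 319, 384, 449, 514, 579, 644

Selection 1: 475
Selection 2: 475 + 65 = 540
Selection 3: 540 + 65 = 605
Selection 4: 605 + 65 = 670
Selection 5: 670 + 65 = 735
Selection 6: 735 + 65 = 800
Selection 7: 800 + 65 = 865
Selection 8: 865 + 65 = 930 → 930 − 871 = 59
Selection 9: 59 + 65 = 124
Selection 10: 124 + 65 = 189
Selection 11: 189 + 65 = 254
Selection 12: 254 + 65 = 319
Selection 13: 319 + 65 = 384
Selection 14: 384 + 65 = 449
Selection 15: 449 + 65 = 514
Selection 16: 514 + 65 = 579
Selection 17: 579 + 65 = 644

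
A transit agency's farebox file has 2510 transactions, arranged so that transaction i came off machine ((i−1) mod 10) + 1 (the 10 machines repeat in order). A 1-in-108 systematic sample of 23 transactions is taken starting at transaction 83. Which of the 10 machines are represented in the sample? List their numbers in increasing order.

1, 3, 5, 7, 9

Consecutive selections differ by k = 108, so their machine numbers differ by 108 mod 10 = 8.
gcd(108, 10) = 2, so the sample visits 10/2 = 5 distinct residues mod 10.
Start 83 is machine 3; the machines hit are 1, 3, 5, 7, 9.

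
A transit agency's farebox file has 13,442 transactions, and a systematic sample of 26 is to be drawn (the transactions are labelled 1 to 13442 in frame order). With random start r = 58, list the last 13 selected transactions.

6779, 7296, 7813, 8330, 8847, 9364, 9881, 10398, 10915, 11432, 11949, 12466, 12983

k = N/n = 13442/26 = 517
14th selection = 58 + 13×517 = 6779
15th: 6779 + 517 = 7296
16th: 7296 + 517 = 7813
17th: 7813 + 517 = 8330
18th: 8330 + 517 = 8847
19th: 8847 + 517 = 9364
20th: 9364 + 517 = 9881
21st: 9881 + 517 = 10398
22nd: 10398 + 517 = 10915
23rd: 10915 + 517 = 11432
24th: 11432 + 517 = 11949
25th: 11949 + 517 = 12466
26th: 12466 + 517 = 12983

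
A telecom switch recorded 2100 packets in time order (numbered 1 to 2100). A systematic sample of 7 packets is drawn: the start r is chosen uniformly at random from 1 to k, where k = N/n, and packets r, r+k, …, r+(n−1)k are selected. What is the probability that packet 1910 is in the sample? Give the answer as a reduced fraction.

1/300

k = 2100/7 = 300.
Packet 1910 is selected iff r ≡ 1910 (mod 300); exactly one such r in {1,…,300}.
Inclusion probability = 1/300.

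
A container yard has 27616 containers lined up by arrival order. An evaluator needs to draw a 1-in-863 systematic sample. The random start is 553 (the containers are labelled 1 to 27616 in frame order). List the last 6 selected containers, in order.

22991, 23854, 24717, 25580, 26443, 27306

27th selection = 553 + 26×863 = 22991
28th: 22991 + 863 = 23854
29th: 23854 + 863 = 24717
30th: 24717 + 863 = 25580
31st: 25580 + 863 = 26443
32nd: 26443 + 863 = 27306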